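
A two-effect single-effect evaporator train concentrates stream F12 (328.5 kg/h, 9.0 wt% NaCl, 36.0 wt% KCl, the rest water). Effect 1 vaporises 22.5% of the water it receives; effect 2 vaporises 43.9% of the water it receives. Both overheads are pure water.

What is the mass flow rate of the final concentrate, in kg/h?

water in feed = 328.5×0.550 = 180.68 kg/h.
After stage 1: water left = (1−0.225)×180.68 = 140.02; stream total = 287.85 kg/h.
After stage 2: water left = (1−0.439)×140.02 = 78.553; final concentrate = 226.38 kg/h.

226.4 kg/h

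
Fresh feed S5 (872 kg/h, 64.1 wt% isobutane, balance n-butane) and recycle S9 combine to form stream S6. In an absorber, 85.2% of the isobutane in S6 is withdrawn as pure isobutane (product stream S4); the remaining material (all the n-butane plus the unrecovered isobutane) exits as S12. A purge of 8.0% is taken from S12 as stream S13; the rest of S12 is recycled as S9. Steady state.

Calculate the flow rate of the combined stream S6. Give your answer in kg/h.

n-butane enters only via S5 and leaves only via the purge: 872×0.359 = 0.080×(n-butane in S12), and the absorber passes all n-butane, so n-butane in S6 = n-butane in S12 = 3913.1 kg/h.
isobutane in S6: m_A = 872×0.641 + (1−0.080)·(1−0.852)·m_A, so m_A = 558.95/0.8638 = 647.06 kg/h.
S6 = 647.06 + 3913.1 = 4560.2 kg/h.

4560 kg/h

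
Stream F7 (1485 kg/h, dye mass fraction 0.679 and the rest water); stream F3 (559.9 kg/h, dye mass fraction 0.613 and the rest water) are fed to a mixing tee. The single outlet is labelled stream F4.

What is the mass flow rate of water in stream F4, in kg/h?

water out = water in = 1485×0.321 + 559.9×0.387 = 693.37 kg/h.

693.4 kg/h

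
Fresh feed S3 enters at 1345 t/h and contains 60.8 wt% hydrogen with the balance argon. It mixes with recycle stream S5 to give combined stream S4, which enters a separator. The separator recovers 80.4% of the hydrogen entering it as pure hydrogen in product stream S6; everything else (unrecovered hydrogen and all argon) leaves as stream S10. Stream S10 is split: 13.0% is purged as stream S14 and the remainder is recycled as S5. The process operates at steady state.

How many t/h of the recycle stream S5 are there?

argon enters only via S3 and leaves only via the purge: 1345×0.392 = 0.130×(argon in S10), and the separator passes all argon, so argon in S4 = argon in S10 = 4055.7 t/h.
hydrogen in S4: m_A = 1345×0.608 + (1−0.130)·(1−0.804)·m_A, so m_A = 817.76/0.8295 = 985.87 t/h.
S10 = (1−0.804)×985.87 + 4055.7 = 4248.9 t/h.
Recycle S5 = (1−0.130)×4248.9 = 3696.6 t/h.

3697 t/h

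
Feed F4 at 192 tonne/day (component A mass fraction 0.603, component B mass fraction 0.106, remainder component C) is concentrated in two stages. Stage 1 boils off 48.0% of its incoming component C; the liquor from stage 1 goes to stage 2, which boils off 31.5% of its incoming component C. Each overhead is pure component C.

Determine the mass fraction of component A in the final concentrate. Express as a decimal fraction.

component C in feed = 192×0.291 = 55.872 tonne/day.
After stage 1: component C left = (1−0.480)×55.872 = 29.053; stream total = 165.18 tonne/day.
After stage 2: component C left = (1−0.315)×29.053 = 19.902; final concentrate = 156.03 tonne/day.
component A fraction = 115.78/156.03 = 0.742.

0.742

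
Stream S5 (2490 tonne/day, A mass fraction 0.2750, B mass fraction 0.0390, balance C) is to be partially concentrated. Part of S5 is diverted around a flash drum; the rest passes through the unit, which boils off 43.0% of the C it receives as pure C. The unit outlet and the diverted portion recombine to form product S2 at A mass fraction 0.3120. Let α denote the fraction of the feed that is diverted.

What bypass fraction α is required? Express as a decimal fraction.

All 2490×0.275 = 684.75 tonne/day of A reaches S2, so S2 = 684.75/0.312 = 2194.7 tonne/day and vapour = 295.29 tonne/day.
The evaporator receives (1−α)·2490 of feed at 0.686 C and removes 0.430 of that C:
0.430×0.686×(1−α)×2490 = 295.29
(1−α) = 295.29/734.5 = 0.4020;  α = 0.5980.

0.598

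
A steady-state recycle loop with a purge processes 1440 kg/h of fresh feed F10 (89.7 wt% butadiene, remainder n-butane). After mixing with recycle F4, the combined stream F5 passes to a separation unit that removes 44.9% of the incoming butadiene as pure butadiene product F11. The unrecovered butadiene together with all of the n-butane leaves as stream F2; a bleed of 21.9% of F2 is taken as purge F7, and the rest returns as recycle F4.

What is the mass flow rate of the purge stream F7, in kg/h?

n-butane enters only via F10 and leaves only via the purge: 1440×0.103 = 0.219×(n-butane in F2), and the separation unit passes all n-butane, so n-butane in F5 = n-butane in F2 = 677.26 kg/h.
butadiene in F5: m_A = 1440×0.897 + (1−0.219)·(1−0.449)·m_A, so m_A = 1291.7/0.5697 = 2267.4 kg/h.
F2 = (1−0.449)×2267.4 + 677.26 = 1926.6 kg/h.
Purge F7 = 0.219×1926.6 = 421.93 kg/h.

421.9 kg/h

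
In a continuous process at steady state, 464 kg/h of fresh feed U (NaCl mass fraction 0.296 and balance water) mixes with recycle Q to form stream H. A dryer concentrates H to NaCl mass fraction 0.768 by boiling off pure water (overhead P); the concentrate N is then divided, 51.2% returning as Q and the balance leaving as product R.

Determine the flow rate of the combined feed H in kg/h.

651.6 kg/h

Overall NaCl balance (none leaves overhead): NaCl in fresh feed = NaCl in product, i.e. 464×0.296 = (1−0.512)·N·0.768.
N = 137.34/(0.768×0.488) = 366.46 kg/h.
Recycle Q = 0.512×366.46 = 187.63 kg/h.
Combined feed H = 464 + 187.63 = 651.63 kg/h.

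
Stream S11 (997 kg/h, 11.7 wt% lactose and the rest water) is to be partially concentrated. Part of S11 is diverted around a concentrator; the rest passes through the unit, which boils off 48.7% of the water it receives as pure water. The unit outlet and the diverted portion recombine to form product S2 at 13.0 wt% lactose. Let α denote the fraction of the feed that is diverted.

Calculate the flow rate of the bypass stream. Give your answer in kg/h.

All 997×0.117 = 116.65 kg/h of lactose reaches S2, so S2 = 116.65/0.130 = 897.3 kg/h and vapour = 99.7 kg/h.
The evaporator receives (1−α)·997 of feed at 0.883 water and removes 0.487 of that water:
0.487×0.883×(1−α)×997 = 99.7
(1−α) = 99.7/428.73 = 0.2325;  α = 0.7675.
Bypass flow = 0.7675×997 = 765.15 kg/h.

765.2 kg/h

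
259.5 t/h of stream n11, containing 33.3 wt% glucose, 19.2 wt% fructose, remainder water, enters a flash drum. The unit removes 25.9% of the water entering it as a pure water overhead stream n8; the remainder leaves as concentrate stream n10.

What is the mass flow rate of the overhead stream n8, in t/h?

water entering = 259.5×0.475 = 123.26 t/h; overhead removed = 0.259×123.26 = 31.925 t/h.

31.92 t/h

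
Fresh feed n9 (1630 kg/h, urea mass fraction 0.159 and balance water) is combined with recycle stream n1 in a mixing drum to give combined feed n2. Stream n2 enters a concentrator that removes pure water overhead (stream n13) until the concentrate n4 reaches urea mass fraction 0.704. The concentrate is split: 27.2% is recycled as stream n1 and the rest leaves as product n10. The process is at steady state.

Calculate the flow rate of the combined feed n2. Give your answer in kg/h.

1768 kg/h

Overall urea balance (none leaves overhead): urea in fresh feed = urea in product, i.e. 1630×0.159 = (1−0.272)·n4·0.704.
n4 = 259.17/(0.704×0.728) = 505.69 kg/h.
Recycle n1 = 0.272×505.69 = 137.55 kg/h.
Combined feed n2 = 1630 + 137.55 = 1767.5 kg/h.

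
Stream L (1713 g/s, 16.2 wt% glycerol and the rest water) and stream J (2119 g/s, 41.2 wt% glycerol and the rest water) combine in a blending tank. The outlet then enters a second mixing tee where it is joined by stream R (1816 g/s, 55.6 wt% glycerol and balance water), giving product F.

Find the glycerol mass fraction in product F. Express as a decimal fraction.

0.382

Overall, product flow = 5648 g/s.
glycerol in = 1713×0.162 + 2119×0.412 + 1816×0.556 = 2160.2 g/s.
glycerol fraction in F = 0.382.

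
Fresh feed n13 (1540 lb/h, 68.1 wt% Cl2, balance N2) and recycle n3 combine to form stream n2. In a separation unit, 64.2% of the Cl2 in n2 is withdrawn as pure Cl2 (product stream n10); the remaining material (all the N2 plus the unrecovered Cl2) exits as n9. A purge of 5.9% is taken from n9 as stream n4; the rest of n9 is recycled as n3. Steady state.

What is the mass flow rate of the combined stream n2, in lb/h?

N2 enters only via n13 and leaves only via the purge: 1540×0.319 = 0.059×(N2 in n9), and the separation unit passes all N2, so N2 in n2 = N2 in n9 = 8326.4 lb/h.
Cl2 in n2: m_A = 1540×0.681 + (1−0.059)·(1−0.642)·m_A, so m_A = 1048.7/0.6631 = 1581.5 lb/h.
n2 = 1581.5 + 8326.4 = 9908 lb/h.

9908 lb/h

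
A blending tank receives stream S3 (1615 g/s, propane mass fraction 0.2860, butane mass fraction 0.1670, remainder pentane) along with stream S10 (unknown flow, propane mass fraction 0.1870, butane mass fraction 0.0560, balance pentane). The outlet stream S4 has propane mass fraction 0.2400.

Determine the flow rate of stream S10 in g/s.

Let S10 be the unknown flow. Total out = 1615 + S10.
propane balance: 461.89 + 0.187·S10 = 0.240·(1615 + S10)
(0.187 − 0.240)·S10 = 0.240×1615 − 461.89 = -74.29
S10 = -74.29 / -0.053 = 1401.7 g/s

1402 g/s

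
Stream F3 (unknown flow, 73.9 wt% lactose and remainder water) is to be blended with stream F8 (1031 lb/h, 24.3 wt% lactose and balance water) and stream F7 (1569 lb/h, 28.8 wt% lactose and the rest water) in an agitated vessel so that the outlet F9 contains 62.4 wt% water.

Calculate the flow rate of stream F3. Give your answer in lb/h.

Let F3 be the unknown flow. Total out = 2600 + F3.
water balance: 1897.6 + 0.261·F3 = 0.624·(2600 + F3)
(0.261 − 0.624)·F3 = 0.624×2600 − 1897.6 = -275.19
F3 = -275.19 / -0.363 = 758.11 lb/h

758.1 lb/h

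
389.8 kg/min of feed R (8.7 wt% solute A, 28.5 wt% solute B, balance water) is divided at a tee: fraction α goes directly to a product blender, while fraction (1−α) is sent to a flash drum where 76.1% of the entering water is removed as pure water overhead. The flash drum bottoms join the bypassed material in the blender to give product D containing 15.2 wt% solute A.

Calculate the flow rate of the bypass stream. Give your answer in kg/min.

All 389.8×0.087 = 33.913 kg/min of solute A reaches D, so D = 33.913/0.152 = 223.11 kg/min and vapour = 166.69 kg/min.
The evaporator receives (1−α)·389.8 of feed at 0.628 water and removes 0.761 of that water:
0.761×0.628×(1−α)×389.8 = 166.69
(1−α) = 166.69/186.29 = 0.8948;  α = 0.1052.
Bypass flow = 0.1052×389.8 = 41.007 kg/min.

41.01 kg/min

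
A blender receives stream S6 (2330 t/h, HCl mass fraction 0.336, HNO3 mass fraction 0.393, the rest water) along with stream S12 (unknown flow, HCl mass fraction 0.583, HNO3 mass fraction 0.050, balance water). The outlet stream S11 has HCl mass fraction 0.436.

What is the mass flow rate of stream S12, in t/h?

Let S12 be the unknown flow. Total out = 2330 + S12.
HCl balance: 782.88 + 0.583·S12 = 0.436·(2330 + S12)
(0.583 − 0.436)·S12 = 0.436×2330 − 782.88 = 233
S12 = 233 / 0.147 = 1585 t/h

1585 t/h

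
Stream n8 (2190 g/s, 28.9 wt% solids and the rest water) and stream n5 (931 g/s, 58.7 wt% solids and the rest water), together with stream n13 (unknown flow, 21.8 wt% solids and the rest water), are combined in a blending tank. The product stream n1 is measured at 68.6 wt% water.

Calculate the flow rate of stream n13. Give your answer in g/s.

2077 g/s

Let n13 be the unknown flow. Total out = 3121 + n13.
water balance: 1941.6 + 0.782·n13 = 0.686·(3121 + n13)
(0.782 − 0.686)·n13 = 0.686×3121 − 1941.6 = 199.41
n13 = 199.41 / 0.096 = 2077.2 g/s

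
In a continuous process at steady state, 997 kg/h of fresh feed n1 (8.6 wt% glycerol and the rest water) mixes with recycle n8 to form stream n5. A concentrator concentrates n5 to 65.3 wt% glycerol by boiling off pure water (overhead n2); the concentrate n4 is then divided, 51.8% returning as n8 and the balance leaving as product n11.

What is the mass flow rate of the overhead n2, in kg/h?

Overall glycerol balance (none leaves overhead): glycerol in fresh feed = glycerol in product, i.e. 997×0.086 = (1−0.518)·n4·0.653.
n4 = 85.742/(0.653×0.482) = 272.42 kg/h.
Recycle n8 = 0.518×272.42 = 141.11 kg/h.
Combined feed n5 = 997 + 141.11 = 1138.1 kg/h.
Overhead n2 = n5 − n4 = 1138.1 − 272.42 = 865.7 kg/h.

865.7 kg/h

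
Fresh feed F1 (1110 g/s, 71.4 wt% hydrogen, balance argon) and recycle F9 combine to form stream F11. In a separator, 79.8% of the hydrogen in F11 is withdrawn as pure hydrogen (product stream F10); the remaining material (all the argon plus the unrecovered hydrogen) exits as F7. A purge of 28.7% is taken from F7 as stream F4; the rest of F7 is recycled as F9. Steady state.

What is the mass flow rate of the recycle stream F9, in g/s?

922 g/s

argon enters only via F1 and leaves only via the purge: 1110×0.286 = 0.287×(argon in F7), and the separator passes all argon, so argon in F11 = argon in F7 = 1106.1 g/s.
hydrogen in F11: m_A = 1110×0.714 + (1−0.287)·(1−0.798)·m_A, so m_A = 792.54/0.8560 = 925.89 g/s.
F7 = (1−0.798)×925.89 + 1106.1 = 1293.2 g/s.
Recycle F9 = (1−0.287)×1293.2 = 922.03 g/s.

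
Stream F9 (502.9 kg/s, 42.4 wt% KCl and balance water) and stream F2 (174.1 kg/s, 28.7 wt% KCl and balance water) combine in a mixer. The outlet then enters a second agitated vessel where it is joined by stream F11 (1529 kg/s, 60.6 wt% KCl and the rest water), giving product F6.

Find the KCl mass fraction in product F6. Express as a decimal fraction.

0.5393

Overall, product flow = 2206 kg/s.
KCl in = 502.9×0.424 + 174.1×0.287 + 1529×0.606 = 1189.8 kg/s.
KCl fraction in F6 = 0.5393.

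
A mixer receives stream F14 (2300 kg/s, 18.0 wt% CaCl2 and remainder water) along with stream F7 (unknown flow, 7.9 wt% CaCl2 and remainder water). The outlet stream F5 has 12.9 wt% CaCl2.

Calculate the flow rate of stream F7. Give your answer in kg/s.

Let F7 be the unknown flow. Total out = 2300 + F7.
CaCl2 balance: 414 + 0.079·F7 = 0.129·(2300 + F7)
(0.079 − 0.129)·F7 = 0.129×2300 − 414 = -117.3
F7 = -117.3 / -0.050 = 2346 kg/s

2346 kg/s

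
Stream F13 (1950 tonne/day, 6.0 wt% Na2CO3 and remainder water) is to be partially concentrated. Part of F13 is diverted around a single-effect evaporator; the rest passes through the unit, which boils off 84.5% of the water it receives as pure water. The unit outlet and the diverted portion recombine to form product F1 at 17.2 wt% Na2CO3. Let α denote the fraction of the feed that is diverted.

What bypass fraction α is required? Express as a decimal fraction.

All 1950×0.060 = 117 tonne/day of Na2CO3 reaches F1, so F1 = 117/0.172 = 680.23 tonne/day and vapour = 1269.8 tonne/day.
The evaporator receives (1−α)·1950 of feed at 0.940 water and removes 0.845 of that water:
0.845×0.940×(1−α)×1950 = 1269.8
(1−α) = 1269.8/1548.9 = 0.8198;  α = 0.1802.

0.180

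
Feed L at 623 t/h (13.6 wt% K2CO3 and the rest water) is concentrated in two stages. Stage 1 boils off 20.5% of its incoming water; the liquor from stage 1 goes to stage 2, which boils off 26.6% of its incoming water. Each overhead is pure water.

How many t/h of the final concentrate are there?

398.8 t/h

water in feed = 623×0.864 = 538.27 t/h.
After stage 1: water left = (1−0.205)×538.27 = 427.93; stream total = 512.65 t/h.
After stage 2: water left = (1−0.266)×427.93 = 314.1; final concentrate = 398.83 t/h.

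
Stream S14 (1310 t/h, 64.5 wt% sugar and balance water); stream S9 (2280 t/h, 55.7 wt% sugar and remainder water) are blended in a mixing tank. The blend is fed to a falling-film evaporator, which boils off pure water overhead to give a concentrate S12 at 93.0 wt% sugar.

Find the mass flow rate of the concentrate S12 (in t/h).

sugar entering = 1310×0.645 + 2280×0.557 = 2114.9 t/h.
All sugar reports to S12, so S12 = 2114.9/0.930 = 2274.1 t/h.

2274 t/h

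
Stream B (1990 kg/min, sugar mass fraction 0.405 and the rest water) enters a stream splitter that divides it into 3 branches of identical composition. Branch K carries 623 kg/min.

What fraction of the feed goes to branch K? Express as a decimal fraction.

0.313

Fraction to K = 623/1990 = 0.3131.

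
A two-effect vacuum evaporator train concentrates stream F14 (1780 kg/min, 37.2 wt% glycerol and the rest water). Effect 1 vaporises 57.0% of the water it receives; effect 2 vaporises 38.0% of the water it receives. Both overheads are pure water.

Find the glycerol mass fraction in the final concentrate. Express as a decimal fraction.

0.690

water in feed = 1780×0.628 = 1117.8 kg/min.
After stage 1: water left = (1−0.570)×1117.8 = 480.67; stream total = 1142.8 kg/min.
After stage 2: water left = (1−0.380)×480.67 = 298.02; final concentrate = 960.18 kg/min.
glycerol fraction = 662.16/960.18 = 0.690.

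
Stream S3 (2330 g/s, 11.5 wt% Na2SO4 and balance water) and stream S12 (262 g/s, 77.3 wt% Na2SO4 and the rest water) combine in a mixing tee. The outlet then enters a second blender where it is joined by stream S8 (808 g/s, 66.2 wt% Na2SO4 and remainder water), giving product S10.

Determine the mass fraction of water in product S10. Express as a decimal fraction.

0.7043

Overall, product flow = 3400 g/s.
water in = 2330×0.885 + 262×0.227 + 808×0.338 = 2394.6 g/s.
water fraction in S10 = 0.7043.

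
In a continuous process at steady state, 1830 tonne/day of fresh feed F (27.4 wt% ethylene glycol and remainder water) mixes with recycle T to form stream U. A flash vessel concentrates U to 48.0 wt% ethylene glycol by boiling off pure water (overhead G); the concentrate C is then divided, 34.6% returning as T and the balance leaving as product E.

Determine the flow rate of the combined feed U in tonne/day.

2383 tonne/day

Overall ethylene glycol balance (none leaves overhead): ethylene glycol in fresh feed = ethylene glycol in product, i.e. 1830×0.274 = (1−0.346)·C·0.480.
C = 501.42/(0.480×0.654) = 1597.3 tonne/day.
Recycle T = 0.346×1597.3 = 552.66 tonne/day.
Combined feed U = 1830 + 552.66 = 2382.7 tonne/day.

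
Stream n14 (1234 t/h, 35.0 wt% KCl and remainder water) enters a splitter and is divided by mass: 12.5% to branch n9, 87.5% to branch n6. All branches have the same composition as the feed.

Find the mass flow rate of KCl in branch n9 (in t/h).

53.99 t/h

Branch n9 total = 0.125×1234 = 154.25 t/h.
KCl in n9 = 0.350×154.25 = 53.987 t/h.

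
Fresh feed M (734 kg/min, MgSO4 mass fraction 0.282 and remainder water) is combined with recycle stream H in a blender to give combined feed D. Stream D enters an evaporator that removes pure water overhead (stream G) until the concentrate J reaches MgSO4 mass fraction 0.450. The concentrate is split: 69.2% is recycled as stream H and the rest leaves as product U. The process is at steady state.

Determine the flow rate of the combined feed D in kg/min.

1767 kg/min

Overall MgSO4 balance (none leaves overhead): MgSO4 in fresh feed = MgSO4 in product, i.e. 734×0.282 = (1−0.692)·J·0.450.
J = 206.99/(0.450×0.308) = 1493.4 kg/min.
Recycle H = 0.692×1493.4 = 1033.4 kg/min.
Combined feed D = 734 + 1033.4 = 1767.4 kg/min.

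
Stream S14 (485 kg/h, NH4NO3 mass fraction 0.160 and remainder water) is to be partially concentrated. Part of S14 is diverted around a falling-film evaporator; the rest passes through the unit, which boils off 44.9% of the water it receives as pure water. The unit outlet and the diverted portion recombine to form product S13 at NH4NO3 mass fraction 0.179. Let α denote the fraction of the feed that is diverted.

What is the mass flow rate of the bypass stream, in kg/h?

All 485×0.160 = 77.6 kg/h of NH4NO3 reaches S13, so S13 = 77.6/0.179 = 433.52 kg/h and vapour = 51.48 kg/h.
The evaporator receives (1−α)·485 of feed at 0.840 water and removes 0.449 of that water:
0.449×0.840×(1−α)×485 = 51.48
(1−α) = 51.48/182.92 = 0.2814;  α = 0.7186.
Bypass flow = 0.7186×485 = 348.51 kg/h.

348.5 kg/h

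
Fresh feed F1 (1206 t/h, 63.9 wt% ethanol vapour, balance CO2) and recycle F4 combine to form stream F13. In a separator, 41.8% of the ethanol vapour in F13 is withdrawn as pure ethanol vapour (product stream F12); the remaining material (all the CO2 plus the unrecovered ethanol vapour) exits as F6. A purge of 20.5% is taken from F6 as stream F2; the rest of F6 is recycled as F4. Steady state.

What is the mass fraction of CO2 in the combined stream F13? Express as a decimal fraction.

0.597

CO2 enters only via F1 and leaves only via the purge: 1206×0.361 = 0.205×(CO2 in F6), and the separator passes all CO2, so CO2 in F13 = CO2 in F6 = 2123.7 t/h.
ethanol vapour in F13: m_A = 1206×0.639 + (1−0.205)·(1−0.418)·m_A, so m_A = 770.63/0.5373 = 1434.2 t/h.
F13 = 1434.2 + 2123.7 = 3558 t/h.
CO2 fraction in F13 = 2123.7/3558 = 0.597.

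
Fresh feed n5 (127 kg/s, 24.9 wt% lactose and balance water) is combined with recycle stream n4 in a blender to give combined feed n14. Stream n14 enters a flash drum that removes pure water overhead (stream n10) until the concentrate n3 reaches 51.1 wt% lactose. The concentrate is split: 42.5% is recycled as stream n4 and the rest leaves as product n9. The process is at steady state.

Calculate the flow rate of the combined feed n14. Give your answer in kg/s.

Overall lactose balance (none leaves overhead): lactose in fresh feed = lactose in product, i.e. 127×0.249 = (1−0.425)·n3·0.511.
n3 = 31.623/(0.511×0.575) = 107.63 kg/s.
Recycle n4 = 0.425×107.63 = 45.741 kg/s.
Combined feed n14 = 127 + 45.741 = 172.74 kg/s.

172.7 kg/s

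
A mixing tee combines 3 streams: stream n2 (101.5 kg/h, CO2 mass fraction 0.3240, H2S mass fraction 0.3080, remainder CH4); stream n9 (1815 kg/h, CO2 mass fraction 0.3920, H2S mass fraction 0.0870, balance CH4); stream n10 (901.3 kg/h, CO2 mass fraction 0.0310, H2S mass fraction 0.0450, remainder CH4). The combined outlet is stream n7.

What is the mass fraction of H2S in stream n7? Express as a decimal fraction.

0.0815

Total flow out = 101.5 + 1815 + 901.3 = 2817.8 kg/h.
H2S in = 101.5×0.308 + 1815×0.087 + 901.3×0.045 = 229.73 kg/h.
H2S mass fraction in n7 = 229.73/2817.8 = 0.0815.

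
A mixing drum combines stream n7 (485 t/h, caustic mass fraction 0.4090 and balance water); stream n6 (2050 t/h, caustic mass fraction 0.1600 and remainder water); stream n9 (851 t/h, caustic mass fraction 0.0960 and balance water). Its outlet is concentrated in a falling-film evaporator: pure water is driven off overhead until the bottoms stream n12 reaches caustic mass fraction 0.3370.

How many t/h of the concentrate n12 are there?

caustic entering = 485×0.409 + 2050×0.160 + 851×0.096 = 608.06 t/h.
All caustic reports to n12, so n12 = 608.06/0.337 = 1804.3 t/h.

1804 t/h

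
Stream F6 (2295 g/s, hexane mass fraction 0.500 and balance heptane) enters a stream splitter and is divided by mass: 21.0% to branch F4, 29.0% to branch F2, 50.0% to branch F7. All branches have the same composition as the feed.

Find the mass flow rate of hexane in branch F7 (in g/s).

Branch F7 total = 0.500×2295 = 1147.5 g/s.
hexane in F7 = 0.500×1147.5 = 573.75 g/s.

573.8 g/s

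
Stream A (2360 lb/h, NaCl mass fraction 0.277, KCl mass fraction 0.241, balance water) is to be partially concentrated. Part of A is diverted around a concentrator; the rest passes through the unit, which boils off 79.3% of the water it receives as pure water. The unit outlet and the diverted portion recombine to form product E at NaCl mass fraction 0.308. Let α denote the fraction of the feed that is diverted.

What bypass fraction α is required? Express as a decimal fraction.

0.737

All 2360×0.277 = 653.72 lb/h of NaCl reaches E, so E = 653.72/0.308 = 2122.5 lb/h and vapour = 237.53 lb/h.
The evaporator receives (1−α)·2360 of feed at 0.482 water and removes 0.793 of that water:
0.793×0.482×(1−α)×2360 = 237.53
(1−α) = 237.53/902.05 = 0.2633;  α = 0.7367.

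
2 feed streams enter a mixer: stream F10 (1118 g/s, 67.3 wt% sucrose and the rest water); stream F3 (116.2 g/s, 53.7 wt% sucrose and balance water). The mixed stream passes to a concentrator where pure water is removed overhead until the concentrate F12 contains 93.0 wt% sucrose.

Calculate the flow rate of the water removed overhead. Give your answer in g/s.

358.1 g/s

sucrose entering = 1118×0.673 + 116.2×0.537 = 814.81 g/s.
All sucrose reports to F12, so F12 = 814.81/0.930 = 876.14 g/s.
Total feed = 1234.2 g/s; overhead = 1234.2 − 876.14 = 358.06 g/s.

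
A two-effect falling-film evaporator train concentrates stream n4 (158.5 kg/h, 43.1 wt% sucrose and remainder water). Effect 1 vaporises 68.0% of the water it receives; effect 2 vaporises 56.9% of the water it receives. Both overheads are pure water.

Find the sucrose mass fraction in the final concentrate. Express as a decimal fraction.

water in feed = 158.5×0.569 = 90.186 kg/h.
After stage 1: water left = (1−0.680)×90.186 = 28.86; stream total = 97.173 kg/h.
After stage 2: water left = (1−0.569)×28.86 = 12.439; final concentrate = 80.752 kg/h.
sucrose fraction = 68.314/80.752 = 0.846.

0.846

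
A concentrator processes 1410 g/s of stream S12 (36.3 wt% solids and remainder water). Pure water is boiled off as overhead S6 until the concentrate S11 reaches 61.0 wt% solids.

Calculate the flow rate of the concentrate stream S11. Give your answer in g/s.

solids is conserved: 1410×0.363 = 511.83 g/s all reports to the concentrate.
Concentrate = 511.83/(target fraction) = 839.07 g/s.

839.1 g/s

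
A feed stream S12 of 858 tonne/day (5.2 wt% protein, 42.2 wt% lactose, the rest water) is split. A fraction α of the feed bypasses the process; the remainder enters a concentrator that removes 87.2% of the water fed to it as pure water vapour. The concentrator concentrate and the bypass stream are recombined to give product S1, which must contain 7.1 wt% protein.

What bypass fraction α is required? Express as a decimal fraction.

0.417

All 858×0.052 = 44.616 tonne/day of protein reaches S1, so S1 = 44.616/0.071 = 628.39 tonne/day and vapour = 229.61 tonne/day.
The evaporator receives (1−α)·858 of feed at 0.526 water and removes 0.872 of that water:
0.872×0.526×(1−α)×858 = 229.61
(1−α) = 229.61/393.54 = 0.5834;  α = 0.4166.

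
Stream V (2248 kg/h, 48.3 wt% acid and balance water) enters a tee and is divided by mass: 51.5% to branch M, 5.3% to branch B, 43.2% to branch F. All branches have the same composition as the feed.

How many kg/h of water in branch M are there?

Branch M total = 0.515×2248 = 1157.7 kg/h.
water in M = 0.517×1157.7 = 598.54 kg/h.

598.5 kg/h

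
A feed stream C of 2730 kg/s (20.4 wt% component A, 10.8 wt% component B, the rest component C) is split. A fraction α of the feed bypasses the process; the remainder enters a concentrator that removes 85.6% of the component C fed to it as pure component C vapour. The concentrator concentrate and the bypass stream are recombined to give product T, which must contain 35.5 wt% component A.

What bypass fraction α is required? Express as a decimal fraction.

All 2730×0.204 = 556.92 kg/s of component A reaches T, so T = 556.92/0.355 = 1568.8 kg/s and vapour = 1161.2 kg/s.
The evaporator receives (1−α)·2730 of feed at 0.688 component C and removes 0.856 of that component C:
0.856×0.688×(1−α)×2730 = 1161.2
(1−α) = 1161.2/1607.8 = 0.7222;  α = 0.2778.

0.278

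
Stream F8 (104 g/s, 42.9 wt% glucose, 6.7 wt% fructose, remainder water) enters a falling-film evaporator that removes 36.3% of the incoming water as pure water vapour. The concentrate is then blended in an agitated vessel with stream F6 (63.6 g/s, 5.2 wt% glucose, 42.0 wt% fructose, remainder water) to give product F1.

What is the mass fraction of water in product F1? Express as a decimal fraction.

Vapour removed = 0.363×0.504×104 = 19.027 g/s; concentrate = 84.973 g/s.
water reaching the mixer = 33.389 (from concentrate) + 63.6×0.528 = 66.97 g/s.
Product flow = 84.973 + 63.6 = 148.57 g/s; water fraction = 0.4508.

0.4508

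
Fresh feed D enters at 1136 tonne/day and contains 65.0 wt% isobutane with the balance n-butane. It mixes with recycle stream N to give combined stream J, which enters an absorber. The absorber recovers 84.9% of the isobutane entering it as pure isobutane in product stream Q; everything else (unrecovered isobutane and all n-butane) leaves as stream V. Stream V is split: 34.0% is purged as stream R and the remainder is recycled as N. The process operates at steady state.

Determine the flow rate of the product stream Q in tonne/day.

isobutane in J: m_A = 1136×0.650 + (1−0.340)·(1−0.849)·m_A, so m_A = 738.4/0.9003 = 820.13 tonne/day.
Product Q = 0.849×820.13 = 696.29 tonne/day.

696.3 tonne/day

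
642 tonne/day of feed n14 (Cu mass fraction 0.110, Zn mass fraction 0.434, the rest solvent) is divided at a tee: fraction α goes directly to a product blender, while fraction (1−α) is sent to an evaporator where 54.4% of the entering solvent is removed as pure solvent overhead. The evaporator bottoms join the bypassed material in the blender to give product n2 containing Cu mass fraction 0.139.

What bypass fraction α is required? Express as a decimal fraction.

All 642×0.110 = 70.62 tonne/day of Cu reaches n2, so n2 = 70.62/0.139 = 508.06 tonne/day and vapour = 133.94 tonne/day.
The evaporator receives (1−α)·642 of feed at 0.456 solvent and removes 0.544 of that solvent:
0.544×0.456×(1−α)×642 = 133.94
(1−α) = 133.94/159.26 = 0.8410;  α = 0.1590.

0.159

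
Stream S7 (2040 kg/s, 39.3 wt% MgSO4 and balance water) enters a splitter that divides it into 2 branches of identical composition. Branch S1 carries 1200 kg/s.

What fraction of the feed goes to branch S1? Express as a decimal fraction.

0.588

Fraction to S1 = 1200/2040 = 0.5882.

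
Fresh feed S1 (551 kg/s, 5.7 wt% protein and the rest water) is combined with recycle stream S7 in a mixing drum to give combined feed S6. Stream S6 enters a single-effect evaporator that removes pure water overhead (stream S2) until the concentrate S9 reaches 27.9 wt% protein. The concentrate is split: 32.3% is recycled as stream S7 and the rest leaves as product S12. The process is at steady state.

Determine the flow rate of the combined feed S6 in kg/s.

Overall protein balance (none leaves overhead): protein in fresh feed = protein in product, i.e. 551×0.057 = (1−0.323)·S9·0.279.
S9 = 31.407/(0.279×0.677) = 166.28 kg/s.
Recycle S7 = 0.323×166.28 = 53.708 kg/s.
Combined feed S6 = 551 + 53.708 = 604.71 kg/s.

604.7 kg/s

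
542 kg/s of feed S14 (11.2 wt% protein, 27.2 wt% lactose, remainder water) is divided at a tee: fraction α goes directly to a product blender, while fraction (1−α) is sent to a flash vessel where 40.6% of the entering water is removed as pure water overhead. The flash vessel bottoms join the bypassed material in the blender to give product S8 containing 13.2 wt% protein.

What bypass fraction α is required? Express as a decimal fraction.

0.394

All 542×0.112 = 60.704 kg/s of protein reaches S8, so S8 = 60.704/0.132 = 459.88 kg/s and vapour = 82.121 kg/s.
The evaporator receives (1−α)·542 of feed at 0.616 water and removes 0.406 of that water:
0.406×0.616×(1−α)×542 = 82.121
(1−α) = 82.121/135.55 = 0.6058;  α = 0.3942.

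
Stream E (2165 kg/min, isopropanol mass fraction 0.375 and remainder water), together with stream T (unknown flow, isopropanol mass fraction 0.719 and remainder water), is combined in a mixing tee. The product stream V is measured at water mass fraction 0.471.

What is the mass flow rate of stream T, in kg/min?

1755 kg/min

Let T be the unknown flow. Total out = 2165 + T.
water balance: 1353.1 + 0.281·T = 0.471·(2165 + T)
(0.281 − 0.471)·T = 0.471×2165 − 1353.1 = -333.41
T = -333.41 / -0.190 = 1754.8 kg/min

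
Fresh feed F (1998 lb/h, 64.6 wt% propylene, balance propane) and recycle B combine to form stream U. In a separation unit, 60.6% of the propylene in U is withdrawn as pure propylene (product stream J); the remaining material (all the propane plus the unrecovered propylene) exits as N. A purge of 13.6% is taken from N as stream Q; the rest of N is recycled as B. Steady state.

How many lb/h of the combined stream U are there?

propane enters only via F and leaves only via the purge: 1998×0.354 = 0.136×(propane in N), and the separation unit passes all propane, so propane in U = propane in N = 5200.7 lb/h.
propylene in U: m_A = 1998×0.646 + (1−0.136)·(1−0.606)·m_A, so m_A = 1290.7/0.6596 = 1956.9 lb/h.
U = 1956.9 + 5200.7 = 7157.5 lb/h.

7158 lb/h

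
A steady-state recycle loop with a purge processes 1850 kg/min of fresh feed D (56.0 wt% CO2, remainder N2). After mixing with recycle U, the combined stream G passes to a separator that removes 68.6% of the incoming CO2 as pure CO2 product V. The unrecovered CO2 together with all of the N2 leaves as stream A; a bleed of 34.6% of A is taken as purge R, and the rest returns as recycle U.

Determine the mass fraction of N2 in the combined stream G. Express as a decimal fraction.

N2 enters only via D and leaves only via the purge: 1850×0.440 = 0.346×(N2 in A), and the separator passes all N2, so N2 in G = N2 in A = 2352.6 kg/min.
CO2 in G: m_A = 1850×0.560 + (1−0.346)·(1−0.686)·m_A, so m_A = 1036/0.7946 = 1303.7 kg/min.
G = 1303.7 + 2352.6 = 3656.3 kg/min.
N2 fraction in G = 2352.6/3656.3 = 0.643.

0.643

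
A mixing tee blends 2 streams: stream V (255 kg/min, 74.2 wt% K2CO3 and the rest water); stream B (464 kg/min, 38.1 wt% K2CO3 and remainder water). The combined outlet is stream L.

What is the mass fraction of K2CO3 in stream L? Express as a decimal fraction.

Total flow out = 255 + 464 = 719 kg/min.
K2CO3 in = 255×0.742 + 464×0.381 = 365.99 kg/min.
K2CO3 mass fraction in L = 365.99/719 = 0.509.

0.509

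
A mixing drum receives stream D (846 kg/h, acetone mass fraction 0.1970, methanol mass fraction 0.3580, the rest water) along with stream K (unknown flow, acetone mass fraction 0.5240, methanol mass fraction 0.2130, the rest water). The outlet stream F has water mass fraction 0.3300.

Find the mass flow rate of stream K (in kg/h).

1452 kg/h

Let K be the unknown flow. Total out = 846 + K.
water balance: 376.47 + 0.263·K = 0.330·(846 + K)
(0.263 − 0.330)·K = 0.330×846 − 376.47 = -97.29
K = -97.29 / -0.067 = 1452.1 kg/h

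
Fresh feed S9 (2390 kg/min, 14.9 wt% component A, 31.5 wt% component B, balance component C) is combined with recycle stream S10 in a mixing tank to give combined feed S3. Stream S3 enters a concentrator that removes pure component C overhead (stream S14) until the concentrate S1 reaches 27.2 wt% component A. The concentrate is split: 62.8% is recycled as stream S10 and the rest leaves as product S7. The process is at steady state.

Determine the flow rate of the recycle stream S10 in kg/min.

2210 kg/min

Overall component A balance (none leaves overhead): component A in fresh feed = component A in product, i.e. 2390×0.149 = (1−0.628)·S1·0.272.
S1 = 356.11/(0.272×0.372) = 3519.4 kg/min.
Recycle S10 = 0.628×3519.4 = 2210.2 kg/min.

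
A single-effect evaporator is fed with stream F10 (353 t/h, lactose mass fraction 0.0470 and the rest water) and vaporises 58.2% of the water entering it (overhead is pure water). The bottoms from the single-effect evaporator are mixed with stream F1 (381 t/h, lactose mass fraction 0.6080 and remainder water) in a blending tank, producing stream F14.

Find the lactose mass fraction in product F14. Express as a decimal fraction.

0.4612

Vapour removed = 0.582×0.953×353 = 195.79 t/h; concentrate = 157.21 t/h.
lactose reaching the mixer = 16.591 (from concentrate) + 381×0.608 = 248.24 t/h.
Product flow = 157.21 + 381 = 538.21 t/h; lactose fraction = 0.4612.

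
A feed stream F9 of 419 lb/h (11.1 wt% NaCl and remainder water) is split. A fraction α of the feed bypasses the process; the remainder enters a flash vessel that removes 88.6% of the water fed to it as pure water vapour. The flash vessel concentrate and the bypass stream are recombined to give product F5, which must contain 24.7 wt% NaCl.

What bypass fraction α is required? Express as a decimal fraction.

All 419×0.111 = 46.509 lb/h of NaCl reaches F5, so F5 = 46.509/0.247 = 188.3 lb/h and vapour = 230.7 lb/h.
The evaporator receives (1−α)·419 of feed at 0.889 water and removes 0.886 of that water:
0.886×0.889×(1−α)×419 = 230.7
(1−α) = 230.7/330.03 = 0.6990;  α = 0.3010.

0.301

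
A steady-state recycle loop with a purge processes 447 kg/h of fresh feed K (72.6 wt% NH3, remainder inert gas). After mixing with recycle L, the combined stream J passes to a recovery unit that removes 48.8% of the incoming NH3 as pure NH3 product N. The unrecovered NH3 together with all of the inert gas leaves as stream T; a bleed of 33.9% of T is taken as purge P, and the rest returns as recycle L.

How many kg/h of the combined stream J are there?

851.8 kg/h

inert gas enters only via K and leaves only via the purge: 447×0.274 = 0.339×(inert gas in T), and the recovery unit passes all inert gas, so inert gas in J = inert gas in T = 361.29 kg/h.
NH3 in J: m_A = 447×0.726 + (1−0.339)·(1−0.488)·m_A, so m_A = 324.52/0.6616 = 490.53 kg/h.
J = 490.53 + 361.29 = 851.83 kg/h.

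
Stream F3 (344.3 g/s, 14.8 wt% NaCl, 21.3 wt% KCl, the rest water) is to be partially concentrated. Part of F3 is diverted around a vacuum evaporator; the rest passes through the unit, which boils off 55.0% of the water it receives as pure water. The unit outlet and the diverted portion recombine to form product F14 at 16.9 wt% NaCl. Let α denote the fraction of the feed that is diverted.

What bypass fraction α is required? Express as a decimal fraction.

0.646

All 344.3×0.148 = 50.956 g/s of NaCl reaches F14, so F14 = 50.956/0.169 = 301.52 g/s and vapour = 42.783 g/s.
The evaporator receives (1−α)·344.3 of feed at 0.639 water and removes 0.550 of that water:
0.550×0.639×(1−α)×344.3 = 42.783
(1−α) = 42.783/121 = 0.3536;  α = 0.6464.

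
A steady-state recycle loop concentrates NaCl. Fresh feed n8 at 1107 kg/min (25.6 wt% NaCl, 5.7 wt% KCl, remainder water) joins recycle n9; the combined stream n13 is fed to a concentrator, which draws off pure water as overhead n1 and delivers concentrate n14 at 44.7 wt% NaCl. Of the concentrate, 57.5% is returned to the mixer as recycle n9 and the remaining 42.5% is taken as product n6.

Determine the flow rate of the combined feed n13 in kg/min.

Overall NaCl balance (none leaves overhead): NaCl in fresh feed = NaCl in product, i.e. 1107×0.256 = (1−0.575)·n14·0.447.
n14 = 283.39/(0.447×0.425) = 1491.7 kg/min.
Recycle n9 = 0.575×1491.7 = 857.75 kg/min.
Combined feed n13 = 1107 + 857.75 = 1964.7 kg/min.

1965 kg/min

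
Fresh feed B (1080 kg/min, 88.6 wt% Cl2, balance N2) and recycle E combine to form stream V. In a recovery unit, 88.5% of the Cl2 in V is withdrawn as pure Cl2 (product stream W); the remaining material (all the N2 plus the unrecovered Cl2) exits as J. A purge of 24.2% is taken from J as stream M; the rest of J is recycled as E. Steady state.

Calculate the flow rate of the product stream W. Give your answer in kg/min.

927.7 kg/min

Cl2 in V: m_A = 1080×0.886 + (1−0.242)·(1−0.885)·m_A, so m_A = 956.88/0.9128 = 1048.3 kg/min.
Product W = 0.885×1048.3 = 927.71 kg/min.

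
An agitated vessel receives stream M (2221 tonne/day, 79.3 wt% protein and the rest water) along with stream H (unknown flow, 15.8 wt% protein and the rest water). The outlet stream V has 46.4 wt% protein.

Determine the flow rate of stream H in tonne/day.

Let H be the unknown flow. Total out = 2221 + H.
protein balance: 1761.3 + 0.158·H = 0.464·(2221 + H)
(0.158 − 0.464)·H = 0.464×2221 − 1761.3 = -730.71
H = -730.71 / -0.306 = 2387.9 tonne/day

2388 tonne/day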